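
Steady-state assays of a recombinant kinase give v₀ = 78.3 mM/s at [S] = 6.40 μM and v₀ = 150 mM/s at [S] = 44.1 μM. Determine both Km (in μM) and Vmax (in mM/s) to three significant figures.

Km = 8.12 μM; Vmax = 178 mM/s

In reciprocal form, 1/v = (Km/Vmax)·(1/[S]) + 1/Vmax. The two points give (1/[S], 1/v) = (0.1562, 0.01277) and (0.02268, 0.006667).
Slope = (0.01277 − 0.006667)/(0.1562 − 0.02268) = 0.04570; intercept = 0.01277 − 0.04570×0.1562 = 0.005630.
Vmax = 1/intercept = 178 mM/s; Km = slope × Vmax = 0.04570 × 178 = 8.12 μM.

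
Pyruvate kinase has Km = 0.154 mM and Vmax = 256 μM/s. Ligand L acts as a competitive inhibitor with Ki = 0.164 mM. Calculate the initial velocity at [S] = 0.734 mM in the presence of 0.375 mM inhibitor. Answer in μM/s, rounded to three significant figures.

With α = 1 + [I]/Ki = 1 + 0.375/0.164 = 3.287, the competitive rate law is v = Vmax[S] / (αKm + [S]).
v = 256×0.734 / (3.287×0.154 + 0.734) = 187.9/1.240 = 152 μM/s.

152 μM/s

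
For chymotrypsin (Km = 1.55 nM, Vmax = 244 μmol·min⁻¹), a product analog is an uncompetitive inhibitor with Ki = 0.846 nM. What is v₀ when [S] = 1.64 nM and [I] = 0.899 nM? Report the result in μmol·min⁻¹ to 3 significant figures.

α = 1 + [I]/Ki = 1 + 0.899/0.846 = 2.063.
For an uncompetitive inhibitor, both parameters are divided by α, giving Vmax/α and Km/α: Km,app = 0.751 nM, Vmax,app = 118 μmol·min⁻¹.
v = Vmax,app·[S]/(Km,app + [S]) = 118 × 1.64/(0.751 + 1.64) = 81.1 μmol·min⁻¹.

81.1 μmol·min⁻¹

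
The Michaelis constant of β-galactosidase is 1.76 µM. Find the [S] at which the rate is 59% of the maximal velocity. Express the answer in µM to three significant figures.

2.53 µM

v/Vmax = [S]/(Km+[S]) = 0.59, so [S] = Km·0.59/(1 − 0.59) = 1.76 × 1.439.
[S] = 2.53 µM.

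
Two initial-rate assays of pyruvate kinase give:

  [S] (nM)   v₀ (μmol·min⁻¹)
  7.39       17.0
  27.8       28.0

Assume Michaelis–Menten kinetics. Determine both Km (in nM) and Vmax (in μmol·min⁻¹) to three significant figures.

Km = 8.51 nM; Vmax = 36.6 μmol·min⁻¹

In reciprocal form, 1/v = (Km/Vmax)·(1/[S]) + 1/Vmax. The two points give (1/[S], 1/v) = (0.1353, 0.05882) and (0.03597, 0.03571).
Slope = (0.05882 − 0.03571)/(0.1353 − 0.03597) = 0.2326; intercept = 0.05882 − 0.2326×0.1353 = 0.02735.
Vmax = 1/intercept = 36.6 μmol·min⁻¹; Km = slope × Vmax = 0.2326 × 36.6 = 8.51 nM.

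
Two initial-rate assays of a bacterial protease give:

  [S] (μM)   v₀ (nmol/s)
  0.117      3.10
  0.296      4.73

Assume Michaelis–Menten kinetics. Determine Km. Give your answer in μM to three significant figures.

0.155 μM

In reciprocal form, 1/v = (Km/Vmax)·(1/[S]) + 1/Vmax. The two points give (1/[S], 1/v) = (8.547, 0.3226) and (3.378, 0.2114).
Slope = (0.3226 − 0.2114)/(8.547 − 3.378) = 0.02151; intercept = 0.3226 − 0.02151×8.547 = 0.1388.
Vmax = 1/intercept = 7.21 nmol/s; Km = slope × Vmax = 0.02151 × 7.21 = 0.155 μM.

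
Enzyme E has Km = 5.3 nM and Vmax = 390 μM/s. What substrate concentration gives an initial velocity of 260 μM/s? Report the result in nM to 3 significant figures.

10.6 nM

Rearranging v = Vmax[S]/(Km+[S]) gives [S] = Km·v/(Vmax − v).
[S] = 5.3 × 260 / (390 − 260) = 1378/130.0 = 10.6 nM.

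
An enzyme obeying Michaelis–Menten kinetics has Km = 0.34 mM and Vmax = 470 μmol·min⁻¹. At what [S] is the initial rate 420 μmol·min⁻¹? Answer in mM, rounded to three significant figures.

2.86 mM

Rearranging v = Vmax[S]/(Km+[S]) gives [S] = Km·v/(Vmax − v).
[S] = 0.34 × 420 / (470 − 420) = 142.8/50.00 = 2.86 mM.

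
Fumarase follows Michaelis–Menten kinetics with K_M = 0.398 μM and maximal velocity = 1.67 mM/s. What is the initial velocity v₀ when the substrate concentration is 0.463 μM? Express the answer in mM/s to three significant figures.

[S]/(Km+[S]) = 0.463/0.8610 = 0.5377, the fractional saturation.
v = 0.5377 × Vmax = 0.5377 × 1.67 = 0.898 mM/s.

0.898 mM/s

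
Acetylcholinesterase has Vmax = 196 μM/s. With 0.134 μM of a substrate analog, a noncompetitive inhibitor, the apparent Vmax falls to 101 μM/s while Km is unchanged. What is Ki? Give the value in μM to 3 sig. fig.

Noncompetitive: Vmax,app = Vmax/α with α = 1 + [I]/Ki.
α = Vmax/Vmax,app = 196/101 = 1.941.
Since α = 1 + [I]/Ki, [I]/Ki = 1.941 − 1 = 0.9406 and Ki = 0.134/0.9406 = 0.142 μM.

0.142 μM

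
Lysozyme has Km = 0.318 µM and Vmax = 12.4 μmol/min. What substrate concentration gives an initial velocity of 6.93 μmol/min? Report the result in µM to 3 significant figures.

The required fractional saturation is v/Vmax = 6.93/12.4 = 0.5589.
Then [S]/(Km+[S]) = 0.5589 ⇒ [S] = 0.318 × 0.5589/(1 − 0.5589) = 0.403 µM.

0.403 µM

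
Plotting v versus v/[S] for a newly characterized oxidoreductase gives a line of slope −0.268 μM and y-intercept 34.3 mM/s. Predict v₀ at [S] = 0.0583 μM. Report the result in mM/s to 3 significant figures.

6.13 mM/s

In the Eadie–Hofstee form v = Vmax − Km·(v/[S]), the slope is −Km and the intercept is Vmax, so Km = 0.268 μM and Vmax = 34.3 mM/s.
v = 34.3 × 0.0583/(0.268 + 0.0583) = 6.13 mM/s.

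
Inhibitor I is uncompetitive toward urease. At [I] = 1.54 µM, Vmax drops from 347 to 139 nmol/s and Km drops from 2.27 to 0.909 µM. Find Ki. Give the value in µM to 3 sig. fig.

1.03 µM

Uncompetitive: Vmax,app = Vmax/α (and Km,app = Km/α) with α = 1 + [I]/Ki.
α = Vmax/Vmax,app = 347/139 = 2.496.
Since α = 1 + [I]/Ki, [I]/Ki = 2.496 − 1 = 1.496 and Ki = 1.54/1.496 = 1.03 µM.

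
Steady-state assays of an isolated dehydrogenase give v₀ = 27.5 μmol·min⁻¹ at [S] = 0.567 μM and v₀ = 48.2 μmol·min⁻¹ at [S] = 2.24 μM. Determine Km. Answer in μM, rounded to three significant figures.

In reciprocal form, 1/v = (Km/Vmax)·(1/[S]) + 1/Vmax. The two points give (1/[S], 1/v) = (1.764, 0.03636) and (0.4464, 0.02075).
Slope = (0.03636 − 0.02075)/(1.764 − 0.4464) = 0.01186; intercept = 0.03636 − 0.01186×1.764 = 0.01545.
Vmax = 1/intercept = 64.7 μmol·min⁻¹; Km = slope × Vmax = 0.01186 × 64.7 = 0.767 μM.

0.767 μM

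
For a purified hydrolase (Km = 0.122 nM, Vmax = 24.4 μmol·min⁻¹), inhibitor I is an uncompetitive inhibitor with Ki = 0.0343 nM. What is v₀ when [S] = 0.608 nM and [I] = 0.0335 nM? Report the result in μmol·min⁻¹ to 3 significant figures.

With α = 1 + [I]/Ki = 1 + 0.0335/0.0343 = 1.977, the uncompetitive rate law is v = (Vmax/α)·[S] / (Km/α + [S]).
v = (24.4/1.977)×0.608 / (0.122/1.977 + 0.608) = 7.505/0.6697 = 11.2 μmol·min⁻¹.

11.2 μmol·min⁻¹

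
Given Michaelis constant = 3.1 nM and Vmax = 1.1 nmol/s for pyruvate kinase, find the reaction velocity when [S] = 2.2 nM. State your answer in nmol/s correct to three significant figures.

0.457 nmol/s

[S]/(Km+[S]) = 2.2/5.300 = 0.4151, the fractional saturation.
v = 0.4151 × Vmax = 0.4151 × 1.1 = 0.457 nmol/s.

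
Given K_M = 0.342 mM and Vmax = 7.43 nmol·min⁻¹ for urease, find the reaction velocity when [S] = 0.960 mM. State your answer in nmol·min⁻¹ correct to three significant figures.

v = Vmax·[S]/(Km + [S]) = 7.43 × 0.960 / (0.342 + 0.960)
  = 7.133 / 1.302 = 5.48 nmol·min⁻¹.

5.48 nmol·min⁻¹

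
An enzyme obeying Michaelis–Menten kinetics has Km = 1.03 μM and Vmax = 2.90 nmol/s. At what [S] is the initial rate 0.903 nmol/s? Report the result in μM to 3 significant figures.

Rearranging v = Vmax[S]/(Km+[S]) gives [S] = Km·v/(Vmax − v).
[S] = 1.03 × 0.903 / (2.90 − 0.903) = 0.9301/1.997 = 0.466 μM.

0.466 μM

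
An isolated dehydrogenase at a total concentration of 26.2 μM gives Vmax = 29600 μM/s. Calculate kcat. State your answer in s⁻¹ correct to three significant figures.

kcat = Vmax/[E]total = 29600 μM/s / 26.2 μM = 1130 s⁻¹.

1130 s⁻¹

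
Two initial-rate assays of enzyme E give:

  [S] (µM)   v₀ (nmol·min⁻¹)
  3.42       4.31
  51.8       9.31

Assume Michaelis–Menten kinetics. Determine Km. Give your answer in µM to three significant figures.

From v = Vmax[S]/(Km+[S]), each point gives Vmax = v(Km+[S])/[S].
Equating: 4.31(Km+3.42)/3.42 = 9.31(Km+51.8)/51.8.
1.260·Km + 4.31 = 0.1797·Km + 9.31, so (1.260 − 0.1797)·Km = 9.31 − 4.31.
Km = 5.000/1.081 = 4.63 µM; then Vmax = 4.31(4.63+3.42)/3.42 = 10.1 nmol·min⁻¹.

4.63 µM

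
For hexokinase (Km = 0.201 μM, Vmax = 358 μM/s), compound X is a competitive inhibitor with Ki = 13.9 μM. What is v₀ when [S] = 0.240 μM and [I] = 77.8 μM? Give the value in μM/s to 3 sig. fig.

54.9 μM/s

With α = 1 + [I]/Ki = 1 + 77.8/13.9 = 6.597, the competitive rate law is v = Vmax[S] / (αKm + [S]).
v = 358×0.240 / (6.597×0.201 + 0.240) = 85.92/1.566 = 54.9 μM/s.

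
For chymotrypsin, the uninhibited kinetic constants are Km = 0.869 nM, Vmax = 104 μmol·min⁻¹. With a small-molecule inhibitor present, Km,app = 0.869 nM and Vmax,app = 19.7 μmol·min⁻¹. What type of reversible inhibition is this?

noncompetitive

Vmax decreases (104 → 19.7 μmol·min⁻¹) while Km is unchanged — pure noncompetitive inhibition.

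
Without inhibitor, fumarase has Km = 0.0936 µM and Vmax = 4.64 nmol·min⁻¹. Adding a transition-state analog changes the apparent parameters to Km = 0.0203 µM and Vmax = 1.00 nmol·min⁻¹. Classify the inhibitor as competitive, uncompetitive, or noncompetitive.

Both Km and Vmax decrease by the same factor (~4.62-fold) — characteristic of uncompetitive inhibition.

uncompetitive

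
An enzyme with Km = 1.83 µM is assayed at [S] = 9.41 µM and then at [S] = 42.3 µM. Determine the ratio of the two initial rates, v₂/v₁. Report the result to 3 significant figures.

Since Vmax cancels, v₂/v₁ = [S]₂(Km+[S]₁) / [S]₁(Km+[S]₂).
= 42.3×(1.83+9.41) / (9.41×(1.83+42.3)) = 475.5/415.3 = 1.14.

1.14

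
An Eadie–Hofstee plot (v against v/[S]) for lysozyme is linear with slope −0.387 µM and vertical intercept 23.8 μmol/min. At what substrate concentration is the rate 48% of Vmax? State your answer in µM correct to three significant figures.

The Eadie–Hofstee slope gives Km = 0.387 µM (slope = −Km).
v/Vmax = [S]/(Km+[S]) = 0.48 ⇒ [S] = Km·0.48/(1−0.48) = 0.387 × 0.9231 = 0.357 µM.

0.357 µM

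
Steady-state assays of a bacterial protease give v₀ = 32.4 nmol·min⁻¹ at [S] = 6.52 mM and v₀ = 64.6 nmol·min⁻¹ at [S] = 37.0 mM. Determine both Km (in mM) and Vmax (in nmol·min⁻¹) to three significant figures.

In reciprocal form, 1/v = (Km/Vmax)·(1/[S]) + 1/Vmax. The two points give (1/[S], 1/v) = (0.1534, 0.03086) and (0.02703, 0.01548).
Slope = (0.03086 − 0.01548)/(0.1534 − 0.02703) = 0.1218; intercept = 0.03086 − 0.1218×0.1534 = 0.01219.
Vmax = 1/intercept = 82.0 nmol·min⁻¹; Km = slope × Vmax = 0.1218 × 82.0 = 9.99 mM.

Km = 9.99 mM; Vmax = 82.0 nmol·min⁻¹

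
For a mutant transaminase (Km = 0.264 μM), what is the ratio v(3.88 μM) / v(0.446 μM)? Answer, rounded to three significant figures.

1.49

The fractional saturations are [S]/(Km+[S]) = 0.446/0.7100 = 0.6282 and 3.88/4.144 = 0.9363.
v₂/v₁ is just their ratio: 0.9363/0.6282 = 1.49.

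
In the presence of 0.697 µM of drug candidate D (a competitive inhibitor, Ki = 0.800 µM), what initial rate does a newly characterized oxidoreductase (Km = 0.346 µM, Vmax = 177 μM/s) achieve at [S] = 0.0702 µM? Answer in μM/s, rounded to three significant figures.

α = 1 + [I]/Ki = 1 + 0.697/0.800 = 1.871.
For a competitive inhibitor, Vmax is unchanged and the apparent Km becomes α·Km: Km,app = 0.647 µM, Vmax,app = 177 μM/s.
v = Vmax,app·[S]/(Km,app + [S]) = 177 × 0.0702/(0.647 + 0.0702) = 17.3 μM/s.

17.3 μM/s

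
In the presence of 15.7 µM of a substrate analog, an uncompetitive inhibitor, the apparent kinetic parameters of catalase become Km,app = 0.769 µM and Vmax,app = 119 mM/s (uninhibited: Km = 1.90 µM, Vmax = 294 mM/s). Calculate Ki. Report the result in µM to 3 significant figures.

Uncompetitive: Vmax,app = Vmax/α (and Km,app = Km/α) with α = 1 + [I]/Ki.
α = Vmax/Vmax,app = 294/119 = 2.471.
Ki = [I]/(α − 1) = 15.7/1.471 = 10.7 µM.

10.7 µM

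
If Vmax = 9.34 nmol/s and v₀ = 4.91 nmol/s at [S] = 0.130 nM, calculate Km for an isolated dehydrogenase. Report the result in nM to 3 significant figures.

0.117 nM

From v = Vmax[S]/(Km+[S]), Km = [S](Vmax − v)/v.
Km = 0.130 × (9.34 − 4.91) / 4.91 = 0.5759/4.91 = 0.117 nM.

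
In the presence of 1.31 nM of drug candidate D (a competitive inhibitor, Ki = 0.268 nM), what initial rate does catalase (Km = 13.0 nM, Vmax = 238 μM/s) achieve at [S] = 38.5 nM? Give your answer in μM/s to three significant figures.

79.6 μM/s

α = 1 + [I]/Ki = 1 + 1.31/0.268 = 5.888.
For a competitive inhibitor, Vmax is unchanged and the apparent Km becomes α·Km: Km,app = 76.5 nM, Vmax,app = 238 μM/s.
v = Vmax,app·[S]/(Km,app + [S]) = 238 × 38.5/(76.5 + 38.5) = 79.6 μM/s.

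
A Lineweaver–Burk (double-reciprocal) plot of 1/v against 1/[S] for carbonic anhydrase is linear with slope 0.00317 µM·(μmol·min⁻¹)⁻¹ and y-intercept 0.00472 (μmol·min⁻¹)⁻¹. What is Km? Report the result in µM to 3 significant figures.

0.672 µM

y-intercept = 1/Vmax ⇒ Vmax = 212 μmol·min⁻¹; slope = Km/Vmax ⇒ Km = slope × Vmax.
Km = 0.00317 × 212 = 0.672 µM.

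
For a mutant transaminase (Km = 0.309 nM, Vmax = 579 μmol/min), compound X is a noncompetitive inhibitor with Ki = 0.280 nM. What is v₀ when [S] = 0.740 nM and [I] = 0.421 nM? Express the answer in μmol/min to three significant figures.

163 μmol/min

α = 1 + [I]/Ki = 1 + 0.421/0.280 = 2.504.
For a noncompetitive inhibitor, Vmax is reduced to Vmax/α while Km is unchanged: Km,app = 0.309 nM, Vmax,app = 231 μmol/min.
v = Vmax,app·[S]/(Km,app + [S]) = 231 × 0.740/(0.309 + 0.740) = 163 μmol/min.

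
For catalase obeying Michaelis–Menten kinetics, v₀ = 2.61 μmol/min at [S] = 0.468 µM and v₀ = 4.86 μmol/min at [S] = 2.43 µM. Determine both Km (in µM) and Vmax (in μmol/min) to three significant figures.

From v = Vmax[S]/(Km+[S]), each point gives Vmax = v(Km+[S])/[S].
Equating: 2.61(Km+0.468)/0.468 = 4.86(Km+2.43)/2.43.
5.577·Km + 2.61 = 2.000·Km + 4.86, so (5.577 − 2.000)·Km = 4.86 − 2.61.
Km = 2.250/3.577 = 0.629 µM; then Vmax = 2.61(0.629+0.468)/0.468 = 6.12 μmol/min.

Km = 0.629 µM; Vmax = 6.12 μmol/min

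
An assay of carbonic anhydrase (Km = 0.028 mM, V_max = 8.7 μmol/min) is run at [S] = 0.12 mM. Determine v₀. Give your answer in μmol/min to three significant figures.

[S]/(Km+[S]) = 0.12/0.1480 = 0.8108, the fractional saturation.
v = 0.8108 × Vmax = 0.8108 × 8.7 = 7.05 μmol/min.

7.05 μmol/min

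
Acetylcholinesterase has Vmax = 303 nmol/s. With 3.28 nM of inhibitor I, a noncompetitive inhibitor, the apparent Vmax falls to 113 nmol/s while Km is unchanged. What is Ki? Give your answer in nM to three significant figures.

Noncompetitive: Vmax,app = Vmax/α with α = 1 + [I]/Ki.
α = Vmax/Vmax,app = 303/113 = 2.681.
Ki = [I]/(α − 1) = 3.28/1.681 = 1.95 nM.

1.95 nM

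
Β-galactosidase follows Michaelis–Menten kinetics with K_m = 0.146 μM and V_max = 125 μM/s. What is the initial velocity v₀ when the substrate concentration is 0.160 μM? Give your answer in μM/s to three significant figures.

65.4 μM/s

[S]/(Km+[S]) = 0.160/0.3060 = 0.5229, the fractional saturation.
v = 0.5229 × Vmax = 0.5229 × 125 = 65.4 μM/s.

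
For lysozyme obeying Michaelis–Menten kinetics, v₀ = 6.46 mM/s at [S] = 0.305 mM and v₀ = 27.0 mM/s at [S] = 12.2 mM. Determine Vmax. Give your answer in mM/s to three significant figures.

29.4 mM/s

In reciprocal form, 1/v = (Km/Vmax)·(1/[S]) + 1/Vmax. The two points give (1/[S], 1/v) = (3.279, 0.1548) and (0.08197, 0.03704).
Slope = (0.1548 − 0.03704)/(3.279 − 0.08197) = 0.03684; intercept = 0.1548 − 0.03684×3.279 = 0.03402.
Vmax = 1/intercept = 29.4 mM/s; Km = slope × Vmax = 0.03684 × 29.4 = 1.08 mM.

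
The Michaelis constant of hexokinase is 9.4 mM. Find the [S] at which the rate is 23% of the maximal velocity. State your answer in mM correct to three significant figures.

2.81 mM

v/Vmax = [S]/(Km+[S]) = 0.23, so [S] = Km·0.23/(1 − 0.23) = 9.4 × 0.2987.
[S] = 2.81 mM.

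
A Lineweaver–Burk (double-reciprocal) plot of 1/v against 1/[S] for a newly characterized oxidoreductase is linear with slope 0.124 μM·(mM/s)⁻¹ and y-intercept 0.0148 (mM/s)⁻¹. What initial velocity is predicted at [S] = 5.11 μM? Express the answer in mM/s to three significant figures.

The y-intercept is 1/Vmax, so Vmax = 1/0.0148 = 67.6 mM/s.
The slope is Km/Vmax, so Km = 0.124 × 67.6 = 8.38 μM.
Then v = 67.6 × 5.11/(8.38 + 5.11) = 25.6 mM/s.

25.6 mM/s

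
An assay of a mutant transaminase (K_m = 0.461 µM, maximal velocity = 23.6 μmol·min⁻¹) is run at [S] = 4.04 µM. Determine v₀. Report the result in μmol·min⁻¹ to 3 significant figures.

21.2 μmol·min⁻¹

[S]/(Km+[S]) = 4.04/4.501 = 0.8976, the fractional saturation.
v = 0.8976 × Vmax = 0.8976 × 23.6 = 21.2 μmol·min⁻¹.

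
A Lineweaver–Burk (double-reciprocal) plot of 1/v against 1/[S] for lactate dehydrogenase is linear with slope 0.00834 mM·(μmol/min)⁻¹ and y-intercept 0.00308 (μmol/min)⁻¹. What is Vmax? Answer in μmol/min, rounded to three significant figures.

The y-intercept of a Lineweaver–Burk plot equals 1/Vmax, so Vmax = 1/0.00308 = 325 μmol/min.

325 μmol/min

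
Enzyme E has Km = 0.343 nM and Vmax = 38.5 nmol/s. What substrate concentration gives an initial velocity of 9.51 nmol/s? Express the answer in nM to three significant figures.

Rearranging v = Vmax[S]/(Km+[S]) gives [S] = Km·v/(Vmax − v).
[S] = 0.343 × 9.51 / (38.5 − 9.51) = 3.262/28.99 = 0.113 nM.

0.113 nM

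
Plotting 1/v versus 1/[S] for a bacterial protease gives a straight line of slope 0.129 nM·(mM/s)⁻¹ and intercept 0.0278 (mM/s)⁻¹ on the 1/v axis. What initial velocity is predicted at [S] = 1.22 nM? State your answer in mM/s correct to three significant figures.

7.49 mM/s

The y-intercept is 1/Vmax, so Vmax = 1/0.0278 = 36.0 mM/s.
The slope is Km/Vmax, so Km = 0.129 × 36.0 = 4.64 nM.
Then v = 36.0 × 1.22/(4.64 + 1.22) = 7.49 mM/s.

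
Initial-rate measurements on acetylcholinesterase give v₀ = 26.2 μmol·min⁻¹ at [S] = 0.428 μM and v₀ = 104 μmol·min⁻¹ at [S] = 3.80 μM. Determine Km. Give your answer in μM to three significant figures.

2.30 μM

From v = Vmax[S]/(Km+[S]), each point gives Vmax = v(Km+[S])/[S].
Equating: 26.2(Km+0.428)/0.428 = 104(Km+3.80)/3.80.
61.21·Km + 26.2 = 27.37·Km + 104, so (61.21 − 27.37)·Km = 104 − 26.2.
Km = 77.80/33.85 = 2.30 μM; then Vmax = 26.2(2.30+0.428)/0.428 = 167 μmol·min⁻¹.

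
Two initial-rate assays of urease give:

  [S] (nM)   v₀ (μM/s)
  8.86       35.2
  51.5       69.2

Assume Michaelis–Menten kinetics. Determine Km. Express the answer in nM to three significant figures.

12.9 nM

From v = Vmax[S]/(Km+[S]), each point gives Vmax = v(Km+[S])/[S].
Equating: 35.2(Km+8.86)/8.86 = 69.2(Km+51.5)/51.5.
3.973·Km + 35.2 = 1.344·Km + 69.2, so (3.973 − 1.344)·Km = 69.2 − 35.2.
Km = 34.00/2.629 = 12.9 nM; then Vmax = 35.2(12.9+8.86)/8.86 = 86.6 μM/s.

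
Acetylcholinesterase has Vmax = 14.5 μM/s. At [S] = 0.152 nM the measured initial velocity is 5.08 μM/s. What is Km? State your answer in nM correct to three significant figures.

0.282 nM

v/Vmax = 5.08/14.5 = 0.3503 = [S]/(Km+[S]).
So Km + [S] = [S]/0.3503 = 0.4339 nM, giving Km = 0.4339 − 0.152 = 0.282 nM.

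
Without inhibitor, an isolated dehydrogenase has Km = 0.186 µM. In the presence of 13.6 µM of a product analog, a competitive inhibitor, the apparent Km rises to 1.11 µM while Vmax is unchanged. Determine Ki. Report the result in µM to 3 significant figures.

Competitive: Km,app = α·Km with α = 1 + [I]/Ki.
α = Km,app/Km = 1.11/0.186 = 5.968.
Since α = 1 + [I]/Ki, [I]/Ki = 5.968 − 1 = 4.968 and Ki = 13.6/4.968 = 2.74 µM.

2.74 µM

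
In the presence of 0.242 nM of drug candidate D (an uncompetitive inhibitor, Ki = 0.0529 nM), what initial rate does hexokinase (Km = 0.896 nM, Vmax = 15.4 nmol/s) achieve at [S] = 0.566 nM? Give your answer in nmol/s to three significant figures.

With α = 1 + [I]/Ki = 1 + 0.242/0.0529 = 5.575, the uncompetitive rate law is v = (Vmax/α)·[S] / (Km/α + [S]).
v = (15.4/5.575)×0.566 / (0.896/5.575 + 0.566) = 1.564/0.7267 = 2.15 nmol/s.

2.15 nmol/s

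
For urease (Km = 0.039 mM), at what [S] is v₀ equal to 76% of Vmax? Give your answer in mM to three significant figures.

v/Vmax = [S]/(Km+[S]) = 0.76, so [S] = Km·0.76/(1 − 0.76) = 0.039 × 3.167.
[S] = 0.124 mM.

0.124 mM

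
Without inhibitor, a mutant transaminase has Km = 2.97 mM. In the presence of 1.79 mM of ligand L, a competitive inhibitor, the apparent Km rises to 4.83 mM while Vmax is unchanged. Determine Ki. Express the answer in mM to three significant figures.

2.86 mM

Competitive: Km,app = α·Km with α = 1 + [I]/Ki.
α = Km,app/Km = 4.83/2.97 = 1.626.
Since α = 1 + [I]/Ki, [I]/Ki = 1.626 − 1 = 0.6263 and Ki = 1.79/0.6263 = 2.86 mM.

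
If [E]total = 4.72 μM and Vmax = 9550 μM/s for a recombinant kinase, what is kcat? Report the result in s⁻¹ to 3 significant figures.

kcat = Vmax/[E]total = 9550 μM/s / 4.72 μM = 2020 s⁻¹.

2020 s⁻¹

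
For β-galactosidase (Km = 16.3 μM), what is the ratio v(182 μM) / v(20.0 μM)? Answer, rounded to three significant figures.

Since Vmax cancels, v₂/v₁ = [S]₂(Km+[S]₁) / [S]₁(Km+[S]₂).
= 182×(16.3+20.0) / (20.0×(16.3+182)) = 6607/3966 = 1.67.

1.67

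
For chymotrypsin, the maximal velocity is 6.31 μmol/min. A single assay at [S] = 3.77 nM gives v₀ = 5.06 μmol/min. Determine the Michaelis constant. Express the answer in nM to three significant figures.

0.931 nM

From v = Vmax[S]/(Km+[S]), Km = [S](Vmax − v)/v.
Km = 3.77 × (6.31 − 5.06) / 5.06 = 4.712/5.06 = 0.931 nM.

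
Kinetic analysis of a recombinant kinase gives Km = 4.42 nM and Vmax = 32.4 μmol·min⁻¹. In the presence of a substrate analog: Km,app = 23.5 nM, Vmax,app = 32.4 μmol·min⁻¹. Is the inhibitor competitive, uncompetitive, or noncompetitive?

Km increases (4.42 → 23.5 nM) while Vmax is unchanged — the hallmark of competitive inhibition.

competitive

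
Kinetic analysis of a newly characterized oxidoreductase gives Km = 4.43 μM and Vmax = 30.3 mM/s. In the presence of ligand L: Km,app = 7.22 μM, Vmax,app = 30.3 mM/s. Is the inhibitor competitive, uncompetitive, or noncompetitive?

Km increases (4.43 → 7.22 μM) while Vmax is unchanged — the hallmark of competitive inhibition.

competitive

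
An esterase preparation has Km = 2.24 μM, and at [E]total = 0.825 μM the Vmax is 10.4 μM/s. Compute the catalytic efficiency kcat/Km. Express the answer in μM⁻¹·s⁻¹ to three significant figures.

5.63 μM⁻¹·s⁻¹

kcat = Vmax/[E]total = 10.4/0.825 = 12.6 s⁻¹.
kcat/Km = 12.6/2.24 = 5.63 μM⁻¹·s⁻¹.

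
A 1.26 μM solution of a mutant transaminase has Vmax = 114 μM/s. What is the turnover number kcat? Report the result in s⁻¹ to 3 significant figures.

90.5 s⁻¹

kcat = Vmax/[E]total = 114 μM/s / 1.26 μM = 90.5 s⁻¹.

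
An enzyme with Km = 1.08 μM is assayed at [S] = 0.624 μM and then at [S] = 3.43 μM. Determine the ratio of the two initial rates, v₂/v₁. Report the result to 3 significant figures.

2.08

Since Vmax cancels, v₂/v₁ = [S]₂(Km+[S]₁) / [S]₁(Km+[S]₂).
= 3.43×(1.08+0.624) / (0.624×(1.08+3.43)) = 5.845/2.814 = 2.08.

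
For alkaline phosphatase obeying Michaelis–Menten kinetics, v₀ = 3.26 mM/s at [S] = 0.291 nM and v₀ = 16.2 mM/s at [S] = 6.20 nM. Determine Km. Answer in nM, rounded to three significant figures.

1.51 nM

From v = Vmax[S]/(Km+[S]), each point gives Vmax = v(Km+[S])/[S].
Equating: 3.26(Km+0.291)/0.291 = 16.2(Km+6.20)/6.20.
11.20·Km + 3.26 = 2.613·Km + 16.2, so (11.20 − 2.613)·Km = 16.2 − 3.26.
Km = 12.94/8.590 = 1.51 nM; then Vmax = 3.26(1.51+0.291)/0.291 = 20.1 mM/s.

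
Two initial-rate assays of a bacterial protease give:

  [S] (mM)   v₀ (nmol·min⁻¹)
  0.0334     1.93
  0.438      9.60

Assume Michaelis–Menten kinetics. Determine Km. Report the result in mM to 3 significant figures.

In reciprocal form, 1/v = (Km/Vmax)·(1/[S]) + 1/Vmax. The two points give (1/[S], 1/v) = (29.94, 0.5181) and (2.283, 0.1042).
Slope = (0.5181 − 0.1042)/(29.94 − 2.283) = 0.01497; intercept = 0.5181 − 0.01497×29.94 = 0.06999.
Vmax = 1/intercept = 14.3 nmol·min⁻¹; Km = slope × Vmax = 0.01497 × 14.3 = 0.214 mM.

0.214 mM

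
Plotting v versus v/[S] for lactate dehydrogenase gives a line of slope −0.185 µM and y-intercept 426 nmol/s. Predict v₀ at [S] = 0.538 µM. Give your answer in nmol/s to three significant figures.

In the Eadie–Hofstee form v = Vmax − Km·(v/[S]), the slope is −Km and the intercept is Vmax, so Km = 0.185 µM and Vmax = 426 nmol/s.
v = 426 × 0.538/(0.185 + 0.538) = 317 nmol/s.

317 nmol/s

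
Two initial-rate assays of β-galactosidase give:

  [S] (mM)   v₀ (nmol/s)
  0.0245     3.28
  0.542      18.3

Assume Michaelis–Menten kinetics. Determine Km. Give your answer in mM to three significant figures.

0.150 mM

In reciprocal form, 1/v = (Km/Vmax)·(1/[S]) + 1/Vmax. The two points give (1/[S], 1/v) = (40.82, 0.3049) and (1.845, 0.05464).
Slope = (0.3049 − 0.05464)/(40.82 − 1.845) = 0.006421; intercept = 0.3049 − 0.006421×40.82 = 0.04280.
Vmax = 1/intercept = 23.4 nmol/s; Km = slope × Vmax = 0.006421 × 23.4 = 0.150 mM.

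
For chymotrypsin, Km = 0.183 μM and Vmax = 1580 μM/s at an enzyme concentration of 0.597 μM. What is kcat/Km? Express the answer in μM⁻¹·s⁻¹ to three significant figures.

14500 μM⁻¹·s⁻¹

kcat = Vmax/[E]total = 1580/0.597 = 2650 s⁻¹.
kcat/Km = 2650/0.183 = 14500 μM⁻¹·s⁻¹.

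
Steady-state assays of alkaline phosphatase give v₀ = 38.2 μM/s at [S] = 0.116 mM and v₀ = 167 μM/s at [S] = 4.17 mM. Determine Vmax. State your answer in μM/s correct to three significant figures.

185 μM/s

In reciprocal form, 1/v = (Km/Vmax)·(1/[S]) + 1/Vmax. The two points give (1/[S], 1/v) = (8.621, 0.02618) and (0.2398, 0.005988).
Slope = (0.02618 − 0.005988)/(8.621 − 0.2398) = 0.002409; intercept = 0.02618 − 0.002409×8.621 = 0.005410.
Vmax = 1/intercept = 185 μM/s; Km = slope × Vmax = 0.002409 × 185 = 0.445 mM.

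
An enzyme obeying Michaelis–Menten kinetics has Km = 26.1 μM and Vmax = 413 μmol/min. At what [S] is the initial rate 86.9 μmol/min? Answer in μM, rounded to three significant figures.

Rearranging v = Vmax[S]/(Km+[S]) gives [S] = Km·v/(Vmax − v).
[S] = 26.1 × 86.9 / (413 − 86.9) = 2268/326.1 = 6.96 μM.

6.96 μM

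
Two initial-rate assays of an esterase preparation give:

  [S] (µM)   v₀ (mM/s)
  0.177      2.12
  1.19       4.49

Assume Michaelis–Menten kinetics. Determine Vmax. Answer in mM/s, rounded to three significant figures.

From v = Vmax[S]/(Km+[S]), each point gives Vmax = v(Km+[S])/[S].
Equating: 2.12(Km+0.177)/0.177 = 4.49(Km+1.19)/1.19.
11.98·Km + 2.12 = 3.773·Km + 4.49, so (11.98 − 3.773)·Km = 4.49 − 2.12.
Km = 2.370/8.204 = 0.289 µM; then Vmax = 2.12(0.289+0.177)/0.177 = 5.58 mM/s.

5.58 mM/s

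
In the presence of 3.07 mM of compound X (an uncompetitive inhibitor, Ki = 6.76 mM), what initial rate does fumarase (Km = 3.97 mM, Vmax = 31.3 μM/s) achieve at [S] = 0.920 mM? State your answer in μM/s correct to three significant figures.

With α = 1 + [I]/Ki = 1 + 3.07/6.76 = 1.454, the uncompetitive rate law is v = (Vmax/α)·[S] / (Km/α + [S]).
v = (31.3/1.454)×0.920 / (3.97/1.454 + 0.920) = 19.80/3.650 = 5.43 μM/s.

5.43 μM/s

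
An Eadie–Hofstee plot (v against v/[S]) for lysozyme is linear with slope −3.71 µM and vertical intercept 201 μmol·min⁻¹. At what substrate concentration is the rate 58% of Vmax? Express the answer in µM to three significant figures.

5.12 µM

The Eadie–Hofstee slope gives Km = 3.71 µM (slope = −Km).
v/Vmax = [S]/(Km+[S]) = 0.58 ⇒ [S] = Km·0.58/(1−0.58) = 3.71 × 1.381 = 5.12 µM.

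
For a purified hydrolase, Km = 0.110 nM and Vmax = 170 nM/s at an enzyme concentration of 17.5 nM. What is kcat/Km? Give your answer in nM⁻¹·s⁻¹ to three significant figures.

kcat = Vmax/[E]total = 170/17.5 = 9.71 s⁻¹.
kcat/Km = 9.71/0.110 = 88.3 nM⁻¹·s⁻¹.

88.3 nM⁻¹·s⁻¹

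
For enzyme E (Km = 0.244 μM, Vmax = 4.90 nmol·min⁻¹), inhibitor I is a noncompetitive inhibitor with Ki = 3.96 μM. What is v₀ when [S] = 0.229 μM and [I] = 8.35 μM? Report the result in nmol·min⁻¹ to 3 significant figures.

α = 1 + [I]/Ki = 1 + 8.35/3.96 = 3.109.
For a noncompetitive inhibitor, Vmax is reduced to Vmax/α while Km is unchanged: Km,app = 0.244 μM, Vmax,app = 1.58 nmol·min⁻¹.
v = Vmax,app·[S]/(Km,app + [S]) = 1.58 × 0.229/(0.244 + 0.229) = 0.763 nmol·min⁻¹.

0.763 nmol·min⁻¹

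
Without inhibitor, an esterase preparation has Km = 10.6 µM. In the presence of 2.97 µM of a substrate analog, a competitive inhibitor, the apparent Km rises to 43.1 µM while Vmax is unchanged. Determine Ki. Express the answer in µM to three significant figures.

Competitive: Km,app = α·Km with α = 1 + [I]/Ki.
α = Km,app/Km = 43.1/10.6 = 4.066.
Ki = [I]/(α − 1) = 2.97/3.066 = 0.969 µM.

0.969 µM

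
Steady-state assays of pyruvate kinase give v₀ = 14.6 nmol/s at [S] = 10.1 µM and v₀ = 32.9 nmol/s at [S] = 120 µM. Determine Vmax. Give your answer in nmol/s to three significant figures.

37.2 nmol/s

In reciprocal form, 1/v = (Km/Vmax)·(1/[S]) + 1/Vmax. The two points give (1/[S], 1/v) = (0.09901, 0.06849) and (0.008333, 0.03040).
Slope = (0.06849 − 0.03040)/(0.09901 − 0.008333) = 0.4202; intercept = 0.06849 − 0.4202×0.09901 = 0.02689.
Vmax = 1/intercept = 37.2 nmol/s; Km = slope × Vmax = 0.4202 × 37.2 = 15.6 µM.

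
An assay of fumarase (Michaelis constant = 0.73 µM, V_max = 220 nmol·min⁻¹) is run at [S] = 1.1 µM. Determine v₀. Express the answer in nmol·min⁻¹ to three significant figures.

132 nmol·min⁻¹

[S]/(Km+[S]) = 1.1/1.830 = 0.6011, the fractional saturation.
v = 0.6011 × Vmax = 0.6011 × 220 = 132 nmol·min⁻¹.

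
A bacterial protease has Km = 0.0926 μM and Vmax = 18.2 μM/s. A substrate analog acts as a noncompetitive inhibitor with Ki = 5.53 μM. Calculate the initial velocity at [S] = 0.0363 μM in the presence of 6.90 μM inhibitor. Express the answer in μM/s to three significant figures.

With α = 1 + [I]/Ki = 1 + 6.90/5.53 = 2.248, the noncompetitive rate law is v = (Vmax/α)·[S] / (Km + [S]).
v = (18.2/2.248)×0.0363 / (0.0926 + 0.0363) = 0.2939/0.1289 = 2.28 μM/s.

2.28 μM/s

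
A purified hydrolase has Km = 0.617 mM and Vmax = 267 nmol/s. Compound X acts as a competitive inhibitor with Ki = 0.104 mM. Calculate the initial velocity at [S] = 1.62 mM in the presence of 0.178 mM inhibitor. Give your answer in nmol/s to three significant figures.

131 nmol/s

α = 1 + [I]/Ki = 1 + 0.178/0.104 = 2.712.
For a competitive inhibitor, Vmax is unchanged and the apparent Km becomes α·Km: Km,app = 1.67 mM, Vmax,app = 267 nmol/s.
v = Vmax,app·[S]/(Km,app + [S]) = 267 × 1.62/(1.67 + 1.62) = 131 nmol/s.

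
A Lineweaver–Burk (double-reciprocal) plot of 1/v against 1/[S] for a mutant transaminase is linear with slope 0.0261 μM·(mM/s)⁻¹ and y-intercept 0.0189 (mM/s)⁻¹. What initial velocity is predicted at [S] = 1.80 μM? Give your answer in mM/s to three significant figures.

The y-intercept is 1/Vmax, so Vmax = 1/0.0189 = 52.9 mM/s.
The slope is Km/Vmax, so Km = 0.0261 × 52.9 = 1.38 μM.
Then v = 52.9 × 1.80/(1.38 + 1.80) = 29.9 mM/s.

29.9 mM/s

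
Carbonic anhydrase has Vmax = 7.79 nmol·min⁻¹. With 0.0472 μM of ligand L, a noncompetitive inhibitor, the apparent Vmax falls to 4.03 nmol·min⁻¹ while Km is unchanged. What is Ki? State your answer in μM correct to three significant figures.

0.0506 μM

Noncompetitive: Vmax,app = Vmax/α with α = 1 + [I]/Ki.
α = Vmax/Vmax,app = 7.79/4.03 = 1.933.
Ki = [I]/(α − 1) = 0.0472/0.9330 = 0.0506 μM.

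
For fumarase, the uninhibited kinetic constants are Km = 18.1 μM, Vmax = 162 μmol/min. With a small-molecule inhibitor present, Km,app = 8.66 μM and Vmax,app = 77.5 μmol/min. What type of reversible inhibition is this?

Both Km and Vmax decrease by the same factor (~2.09-fold) — characteristic of uncompetitive inhibition.

uncompetitive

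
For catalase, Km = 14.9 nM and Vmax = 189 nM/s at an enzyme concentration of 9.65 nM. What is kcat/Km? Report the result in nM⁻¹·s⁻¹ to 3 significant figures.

kcat = Vmax/[E]total = 189/9.65 = 19.6 s⁻¹.
kcat/Km = 19.6/14.9 = 1.31 nM⁻¹·s⁻¹.

1.31 nM⁻¹·s⁻¹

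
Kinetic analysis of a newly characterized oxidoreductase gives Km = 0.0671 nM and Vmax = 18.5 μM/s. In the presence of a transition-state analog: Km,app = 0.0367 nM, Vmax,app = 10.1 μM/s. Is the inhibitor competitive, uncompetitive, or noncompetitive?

Both Km and Vmax decrease by the same factor (~1.83-fold) — characteristic of uncompetitive inhibition.

uncompetitive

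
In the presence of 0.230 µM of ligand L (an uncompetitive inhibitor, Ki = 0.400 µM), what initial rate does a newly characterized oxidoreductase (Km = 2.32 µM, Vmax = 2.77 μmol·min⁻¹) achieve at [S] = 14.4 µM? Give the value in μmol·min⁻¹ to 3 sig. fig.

With α = 1 + [I]/Ki = 1 + 0.230/0.400 = 1.575, the uncompetitive rate law is v = (Vmax/α)·[S] / (Km/α + [S]).
v = (2.77/1.575)×14.4 / (2.32/1.575 + 14.4) = 25.33/15.87 = 1.60 μmol·min⁻¹.

1.60 μmol·min⁻¹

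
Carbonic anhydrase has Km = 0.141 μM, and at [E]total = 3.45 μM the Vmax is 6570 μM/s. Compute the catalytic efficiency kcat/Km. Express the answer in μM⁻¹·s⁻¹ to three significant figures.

kcat = Vmax/[E]total = 6570/3.45 = 1900 s⁻¹.
kcat/Km = 1900/0.141 = 13500 μM⁻¹·s⁻¹.

13500 μM⁻¹·s⁻¹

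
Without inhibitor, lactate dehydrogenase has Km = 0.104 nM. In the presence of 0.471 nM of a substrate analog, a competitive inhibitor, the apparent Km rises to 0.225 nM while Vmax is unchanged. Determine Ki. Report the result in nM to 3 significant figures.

Competitive: Km,app = α·Km with α = 1 + [I]/Ki.
α = Km,app/Km = 0.225/0.104 = 2.163.
Since α = 1 + [I]/Ki, [I]/Ki = 2.163 − 1 = 1.163 and Ki = 0.471/1.163 = 0.405 nM.

0.405 nM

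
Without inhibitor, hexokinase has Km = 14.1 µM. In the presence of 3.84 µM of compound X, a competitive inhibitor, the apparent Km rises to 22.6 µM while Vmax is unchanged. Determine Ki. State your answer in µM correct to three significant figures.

6.37 µM

Competitive: Km,app = α·Km with α = 1 + [I]/Ki.
α = Km,app/Km = 22.6/14.1 = 1.603.
Ki = [I]/(α − 1) = 3.84/0.6028 = 6.37 µM.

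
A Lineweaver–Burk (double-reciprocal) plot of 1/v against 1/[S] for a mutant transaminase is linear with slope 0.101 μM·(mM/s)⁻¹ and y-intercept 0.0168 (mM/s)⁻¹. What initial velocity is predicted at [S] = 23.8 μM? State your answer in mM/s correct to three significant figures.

The y-intercept is 1/Vmax, so Vmax = 1/0.0168 = 59.5 mM/s.
The slope is Km/Vmax, so Km = 0.101 × 59.5 = 6.01 μM.
Then v = 59.5 × 23.8/(6.01 + 23.8) = 47.5 mM/s.

47.5 mM/s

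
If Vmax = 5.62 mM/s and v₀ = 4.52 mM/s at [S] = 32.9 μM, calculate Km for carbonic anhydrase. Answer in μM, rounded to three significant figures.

From v = Vmax[S]/(Km+[S]), Km = [S](Vmax − v)/v.
Km = 32.9 × (5.62 − 4.52) / 4.52 = 36.19/4.52 = 8.01 μM.

8.01 μM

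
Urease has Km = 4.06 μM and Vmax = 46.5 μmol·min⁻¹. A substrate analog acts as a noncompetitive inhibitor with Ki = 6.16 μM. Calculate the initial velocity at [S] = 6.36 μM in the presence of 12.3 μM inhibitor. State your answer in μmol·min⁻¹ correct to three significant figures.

With α = 1 + [I]/Ki = 1 + 12.3/6.16 = 2.997, the noncompetitive rate law is v = (Vmax/α)·[S] / (Km + [S]).
v = (46.5/2.997)×6.36 / (4.06 + 6.36) = 98.69/10.42 = 9.47 μmol·min⁻¹.

9.47 μmol·min⁻¹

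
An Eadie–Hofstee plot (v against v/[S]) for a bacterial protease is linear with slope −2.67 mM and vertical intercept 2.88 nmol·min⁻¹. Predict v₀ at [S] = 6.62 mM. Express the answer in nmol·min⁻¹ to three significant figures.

In the Eadie–Hofstee form v = Vmax − Km·(v/[S]), the slope is −Km and the intercept is Vmax, so Km = 2.67 mM and Vmax = 2.88 nmol·min⁻¹.
v = 2.88 × 6.62/(2.67 + 6.62) = 2.05 nmol·min⁻¹.

2.05 nmol·min⁻¹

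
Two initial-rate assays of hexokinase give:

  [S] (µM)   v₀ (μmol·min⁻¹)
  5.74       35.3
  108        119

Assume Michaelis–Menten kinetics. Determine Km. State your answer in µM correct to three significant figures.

16.6 µM

In reciprocal form, 1/v = (Km/Vmax)·(1/[S]) + 1/Vmax. The two points give (1/[S], 1/v) = (0.1742, 0.02833) and (0.009259, 0.008403).
Slope = (0.02833 − 0.008403)/(0.1742 − 0.009259) = 0.1208; intercept = 0.02833 − 0.1208×0.1742 = 0.007285.
Vmax = 1/intercept = 137 μmol·min⁻¹; Km = slope × Vmax = 0.1208 × 137 = 16.6 µM.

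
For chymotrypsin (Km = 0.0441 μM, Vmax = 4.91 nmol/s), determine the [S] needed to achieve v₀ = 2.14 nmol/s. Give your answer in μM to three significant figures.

0.0341 μM

Rearranging v = Vmax[S]/(Km+[S]) gives [S] = Km·v/(Vmax − v).
[S] = 0.0441 × 2.14 / (4.91 − 2.14) = 0.09437/2.770 = 0.0341 μM.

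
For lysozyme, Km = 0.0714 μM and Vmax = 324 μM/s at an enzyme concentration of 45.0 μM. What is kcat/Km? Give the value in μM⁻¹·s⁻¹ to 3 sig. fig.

kcat = Vmax/[E]total = 324/45.0 = 7.20 s⁻¹.
kcat/Km = 7.20/0.0714 = 101 μM⁻¹·s⁻¹.

101 μM⁻¹·s⁻¹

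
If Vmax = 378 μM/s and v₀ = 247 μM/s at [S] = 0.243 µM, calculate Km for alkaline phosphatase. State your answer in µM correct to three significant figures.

From v = Vmax[S]/(Km+[S]), Km = [S](Vmax − v)/v.
Km = 0.243 × (378 − 247) / 247 = 31.83/247 = 0.129 µM.

0.129 µM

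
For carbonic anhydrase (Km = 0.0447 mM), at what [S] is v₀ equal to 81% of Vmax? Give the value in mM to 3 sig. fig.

v/Vmax = [S]/(Km+[S]) = 0.81, so [S] = Km·0.81/(1 − 0.81) = 0.0447 × 4.263.
[S] = 0.191 mM.

0.191 mM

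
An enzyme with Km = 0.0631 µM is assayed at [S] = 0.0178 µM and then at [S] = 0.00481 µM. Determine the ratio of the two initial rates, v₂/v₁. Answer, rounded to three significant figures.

0.322

Since Vmax cancels, v₂/v₁ = [S]₂(Km+[S]₁) / [S]₁(Km+[S]₂).
= 0.00481×(0.0631+0.0178) / (0.0178×(0.0631+0.00481)) = 0.0003891/0.001209 = 0.322.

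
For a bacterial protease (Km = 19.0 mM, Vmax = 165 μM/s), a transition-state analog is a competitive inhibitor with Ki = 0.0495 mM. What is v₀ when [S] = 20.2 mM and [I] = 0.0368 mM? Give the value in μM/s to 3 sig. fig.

α = 1 + [I]/Ki = 1 + 0.0368/0.0495 = 1.743.
For a competitive inhibitor, Vmax is unchanged and the apparent Km becomes α·Km: Km,app = 33.1 mM, Vmax,app = 165 μM/s.
v = Vmax,app·[S]/(Km,app + [S]) = 165 × 20.2/(33.1 + 20.2) = 62.5 μM/s.

62.5 μM/s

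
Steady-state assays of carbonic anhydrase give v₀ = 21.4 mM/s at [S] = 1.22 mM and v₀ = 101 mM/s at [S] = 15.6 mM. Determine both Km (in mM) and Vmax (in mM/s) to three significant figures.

Km = 7.19 mM; Vmax = 148 mM/s

From v = Vmax[S]/(Km+[S]), each point gives Vmax = v(Km+[S])/[S].
Equating: 21.4(Km+1.22)/1.22 = 101(Km+15.6)/15.6.
17.54·Km + 21.4 = 6.474·Km + 101, so (17.54 − 6.474)·Km = 101 − 21.4.
Km = 79.60/11.07 = 7.19 mM; then Vmax = 21.4(7.19+1.22)/1.22 = 148 mM/s.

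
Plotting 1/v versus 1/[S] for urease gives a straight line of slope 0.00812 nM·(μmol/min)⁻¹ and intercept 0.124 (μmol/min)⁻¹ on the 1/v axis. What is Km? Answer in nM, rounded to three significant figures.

0.0655 nM

y-intercept = 1/Vmax ⇒ Vmax = 8.06 μmol/min; slope = Km/Vmax ⇒ Km = slope × Vmax.
Km = 0.00812 × 8.06 = 0.0655 nM.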